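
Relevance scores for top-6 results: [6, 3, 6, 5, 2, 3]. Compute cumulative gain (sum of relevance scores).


Cumulative Gain = sum of relevance scores
Position 1: rel=6, running sum=6
Position 2: rel=3, running sum=9
Position 3: rel=6, running sum=15
Position 4: rel=5, running sum=20
Position 5: rel=2, running sum=22
Position 6: rel=3, running sum=25
CG = 25

25


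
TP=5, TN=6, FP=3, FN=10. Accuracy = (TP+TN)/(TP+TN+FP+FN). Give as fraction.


Accuracy = (TP + TN) / (TP + TN + FP + FN)
TP + TN = 5 + 6 = 11
Total = 5 + 6 + 3 + 10 = 24
Accuracy = 11 / 24 = 11/24

11/24


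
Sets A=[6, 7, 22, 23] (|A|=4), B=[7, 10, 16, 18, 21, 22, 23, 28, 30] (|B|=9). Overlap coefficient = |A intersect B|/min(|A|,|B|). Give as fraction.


A intersect B = [7, 22, 23]
|A intersect B| = 3
min(|A|, |B|) = min(4, 9) = 4
Overlap = 3 / 4 = 3/4

3/4


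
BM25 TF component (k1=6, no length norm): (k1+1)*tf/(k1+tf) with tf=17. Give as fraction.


BM25 TF component = (k1+1)*tf / (k1+tf)
k1 = 6, tf = 17
Numerator = (6+1)*17 = 119
Denominator = 6 + 17 = 23
= 119/23 = 119/23

119/23


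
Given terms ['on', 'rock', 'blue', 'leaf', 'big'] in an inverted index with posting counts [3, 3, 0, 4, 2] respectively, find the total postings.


Summing posting list sizes:
'on': 3 postings
'rock': 3 postings
'blue': 0 postings
'leaf': 4 postings
'big': 2 postings
Total = 3 + 3 + 0 + 4 + 2 = 12

12


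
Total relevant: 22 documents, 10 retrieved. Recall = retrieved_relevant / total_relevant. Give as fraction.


Recall = retrieved_relevant / total_relevant
= 10 / 22
= 10 / (10 + 12)
= 5/11

5/11


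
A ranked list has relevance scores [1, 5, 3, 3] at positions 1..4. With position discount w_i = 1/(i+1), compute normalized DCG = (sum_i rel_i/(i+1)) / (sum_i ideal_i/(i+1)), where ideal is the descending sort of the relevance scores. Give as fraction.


Position discount weights w_i = 1/(i+1) for i=1..4:
Weights = [1/2, 1/3, 1/4, 1/5]
Actual relevance: [1, 5, 3, 3]
DCG = 1/2 + 5/3 + 3/4 + 3/5 = 211/60
Ideal relevance (sorted desc): [5, 3, 3, 1]
Ideal DCG = 5/2 + 3/3 + 3/4 + 1/5 = 89/20
nDCG = DCG / ideal_DCG = 211/60 / 89/20 = 211/267

211/267


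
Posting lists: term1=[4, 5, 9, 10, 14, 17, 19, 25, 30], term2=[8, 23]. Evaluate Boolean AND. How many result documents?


Boolean AND: find intersection of posting lists
term1 docs: [4, 5, 9, 10, 14, 17, 19, 25, 30]
term2 docs: [8, 23]
Intersection: []
|intersection| = 0

0


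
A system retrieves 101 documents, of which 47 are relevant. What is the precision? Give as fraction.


Precision = relevant_retrieved / total_retrieved
= 47 / 101
= 47 / (47 + 54)
= 47/101

47/101


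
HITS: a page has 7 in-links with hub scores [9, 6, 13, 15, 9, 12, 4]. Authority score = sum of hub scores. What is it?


Authority = sum of hub scores of in-linkers
In-link 1: hub score = 9
In-link 2: hub score = 6
In-link 3: hub score = 13
In-link 4: hub score = 15
In-link 5: hub score = 9
In-link 6: hub score = 12
In-link 7: hub score = 4
Authority = 9 + 6 + 13 + 15 + 9 + 12 + 4 = 68

68


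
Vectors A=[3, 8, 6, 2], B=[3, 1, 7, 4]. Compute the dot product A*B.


Dot product = sum of element-wise products
A[0]*B[0] = 3*3 = 9
A[1]*B[1] = 8*1 = 8
A[2]*B[2] = 6*7 = 42
A[3]*B[3] = 2*4 = 8
Sum = 9 + 8 + 42 + 8 = 67

67


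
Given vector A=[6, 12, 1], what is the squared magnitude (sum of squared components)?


|A|^2 = sum of squared components
A[0]^2 = 6^2 = 36
A[1]^2 = 12^2 = 144
A[2]^2 = 1^2 = 1
Sum = 36 + 144 + 1 = 181

181


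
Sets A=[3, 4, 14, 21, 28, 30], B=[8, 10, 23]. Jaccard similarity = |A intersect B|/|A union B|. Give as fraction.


A intersect B = []
|A intersect B| = 0
A union B = [3, 4, 8, 10, 14, 21, 23, 28, 30]
|A union B| = 9
Jaccard = 0/9 = 0

0


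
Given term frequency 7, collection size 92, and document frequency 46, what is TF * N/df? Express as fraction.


TF * (N/df)
= 7 * (92/46)
= 7 * 2
= 14

14


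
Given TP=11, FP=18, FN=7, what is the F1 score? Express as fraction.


F1 = 2 * P * R / (P + R)
P = TP/(TP+FP) = 11/29 = 11/29
R = TP/(TP+FN) = 11/18 = 11/18
2 * P * R = 2 * 11/29 * 11/18 = 121/261
P + R = 11/29 + 11/18 = 517/522
F1 = 121/261 / 517/522 = 22/47

22/47


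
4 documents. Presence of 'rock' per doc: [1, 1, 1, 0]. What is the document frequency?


Checking each document for 'rock':
Doc 1: present
Doc 2: present
Doc 3: present
Doc 4: absent
df = sum of presences = 1 + 1 + 1 + 0 = 3

3


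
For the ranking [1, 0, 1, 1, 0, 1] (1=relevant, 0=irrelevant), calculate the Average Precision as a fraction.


Computing P@k for each relevant position:
Position 1: relevant, P@1 = 1/1 = 1
Position 2: not relevant
Position 3: relevant, P@3 = 2/3 = 2/3
Position 4: relevant, P@4 = 3/4 = 3/4
Position 5: not relevant
Position 6: relevant, P@6 = 4/6 = 2/3
Sum of P@k = 1 + 2/3 + 3/4 + 2/3 = 37/12
AP = 37/12 / 4 = 37/48

37/48


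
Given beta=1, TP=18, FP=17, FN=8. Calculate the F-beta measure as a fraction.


P = TP/(TP+FP) = 18/35 = 18/35
R = TP/(TP+FN) = 18/26 = 9/13
beta^2 = 1^2 = 1
(1 + beta^2) = 2
Numerator = (1+beta^2)*P*R = 324/455
Denominator = beta^2*P + R = 18/35 + 9/13 = 549/455
F_beta = 36/61

36/61


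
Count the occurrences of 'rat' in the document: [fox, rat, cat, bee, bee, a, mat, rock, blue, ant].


Document has 10 words
Scanning for 'rat':
Found at positions: [1]
Count = 1

1


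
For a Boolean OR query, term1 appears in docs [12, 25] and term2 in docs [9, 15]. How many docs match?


Boolean OR: find union of posting lists
term1 docs: [12, 25]
term2 docs: [9, 15]
Union: [9, 12, 15, 25]
|union| = 4

4


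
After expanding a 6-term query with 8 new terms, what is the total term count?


Original terms: 6
Expansion terms: 8
Total = 6 + 8 = 14

14


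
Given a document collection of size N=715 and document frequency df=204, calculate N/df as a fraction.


IDF ratio = N / df
= 715 / 204
= 715/204

715/204


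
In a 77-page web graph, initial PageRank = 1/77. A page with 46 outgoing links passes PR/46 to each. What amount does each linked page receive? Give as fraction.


Initial PR = 1/77 = 1/77
Outlinks = 46
Contribution per link = PR / outlinks
= 1/77 / 46
= 1/3542

1/3542


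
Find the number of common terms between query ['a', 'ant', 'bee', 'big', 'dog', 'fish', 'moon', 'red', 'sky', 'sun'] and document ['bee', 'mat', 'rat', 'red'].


Query terms: ['a', 'ant', 'bee', 'big', 'dog', 'fish', 'moon', 'red', 'sky', 'sun']
Document terms: ['bee', 'mat', 'rat', 'red']
Common terms: ['bee', 'red']
Overlap count = 2

2


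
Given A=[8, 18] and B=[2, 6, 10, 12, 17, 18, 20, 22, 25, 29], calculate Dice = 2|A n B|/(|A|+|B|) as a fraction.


A intersect B = [18]
|A intersect B| = 1
|A| = 2, |B| = 10
Dice = 2*1 / (2+10)
= 2 / 12 = 1/6

1/6


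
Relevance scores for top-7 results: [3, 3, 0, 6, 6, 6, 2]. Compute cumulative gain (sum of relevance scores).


Cumulative Gain = sum of relevance scores
Position 1: rel=3, running sum=3
Position 2: rel=3, running sum=6
Position 3: rel=0, running sum=6
Position 4: rel=6, running sum=12
Position 5: rel=6, running sum=18
Position 6: rel=6, running sum=24
Position 7: rel=2, running sum=26
CG = 26

26


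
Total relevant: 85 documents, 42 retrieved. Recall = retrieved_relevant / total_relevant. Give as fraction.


Recall = retrieved_relevant / total_relevant
= 42 / 85
= 42 / (42 + 43)
= 42/85

42/85


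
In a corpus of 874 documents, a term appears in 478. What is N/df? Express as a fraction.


IDF ratio = N / df
= 874 / 478
= 437/239

437/239


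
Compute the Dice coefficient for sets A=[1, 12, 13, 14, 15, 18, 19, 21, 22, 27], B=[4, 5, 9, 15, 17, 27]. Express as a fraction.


A intersect B = [15, 27]
|A intersect B| = 2
|A| = 10, |B| = 6
Dice = 2*2 / (10+6)
= 4 / 16 = 1/4

1/4


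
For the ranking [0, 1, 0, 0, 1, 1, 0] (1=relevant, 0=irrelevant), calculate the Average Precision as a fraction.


Computing P@k for each relevant position:
Position 1: not relevant
Position 2: relevant, P@2 = 1/2 = 1/2
Position 3: not relevant
Position 4: not relevant
Position 5: relevant, P@5 = 2/5 = 2/5
Position 6: relevant, P@6 = 3/6 = 1/2
Position 7: not relevant
Sum of P@k = 1/2 + 2/5 + 1/2 = 7/5
AP = 7/5 / 3 = 7/15

7/15


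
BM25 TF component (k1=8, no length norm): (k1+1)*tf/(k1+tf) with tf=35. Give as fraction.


BM25 TF component = (k1+1)*tf / (k1+tf)
k1 = 8, tf = 35
Numerator = (8+1)*35 = 315
Denominator = 8 + 35 = 43
= 315/43 = 315/43

315/43


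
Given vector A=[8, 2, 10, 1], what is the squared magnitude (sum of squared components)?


|A|^2 = sum of squared components
A[0]^2 = 8^2 = 64
A[1]^2 = 2^2 = 4
A[2]^2 = 10^2 = 100
A[3]^2 = 1^2 = 1
Sum = 64 + 4 + 100 + 1 = 169

169


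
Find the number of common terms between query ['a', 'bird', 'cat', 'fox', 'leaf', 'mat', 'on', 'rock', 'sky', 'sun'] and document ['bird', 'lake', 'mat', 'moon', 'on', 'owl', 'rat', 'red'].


Query terms: ['a', 'bird', 'cat', 'fox', 'leaf', 'mat', 'on', 'rock', 'sky', 'sun']
Document terms: ['bird', 'lake', 'mat', 'moon', 'on', 'owl', 'rat', 'red']
Common terms: ['bird', 'mat', 'on']
Overlap count = 3

3


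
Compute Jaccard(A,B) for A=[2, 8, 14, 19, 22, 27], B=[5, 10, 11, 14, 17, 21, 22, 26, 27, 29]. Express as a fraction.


A intersect B = [14, 22, 27]
|A intersect B| = 3
A union B = [2, 5, 8, 10, 11, 14, 17, 19, 21, 22, 26, 27, 29]
|A union B| = 13
Jaccard = 3/13 = 3/13

3/13


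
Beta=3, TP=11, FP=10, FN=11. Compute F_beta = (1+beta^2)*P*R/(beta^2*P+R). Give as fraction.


P = TP/(TP+FP) = 11/21 = 11/21
R = TP/(TP+FN) = 11/22 = 1/2
beta^2 = 3^2 = 9
(1 + beta^2) = 10
Numerator = (1+beta^2)*P*R = 55/21
Denominator = beta^2*P + R = 33/7 + 1/2 = 73/14
F_beta = 110/219

110/219


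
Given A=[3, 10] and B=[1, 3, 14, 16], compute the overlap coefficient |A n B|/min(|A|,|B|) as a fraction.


A intersect B = [3]
|A intersect B| = 1
min(|A|, |B|) = min(2, 4) = 2
Overlap = 1 / 2 = 1/2

1/2


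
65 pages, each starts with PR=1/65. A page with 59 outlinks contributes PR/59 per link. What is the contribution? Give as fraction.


Initial PR = 1/65 = 1/65
Outlinks = 59
Contribution per link = PR / outlinks
= 1/65 / 59
= 1/3835

1/3835


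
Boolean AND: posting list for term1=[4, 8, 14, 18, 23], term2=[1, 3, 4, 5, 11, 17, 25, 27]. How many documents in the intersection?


Boolean AND: find intersection of posting lists
term1 docs: [4, 8, 14, 18, 23]
term2 docs: [1, 3, 4, 5, 11, 17, 25, 27]
Intersection: [4]
|intersection| = 1

1


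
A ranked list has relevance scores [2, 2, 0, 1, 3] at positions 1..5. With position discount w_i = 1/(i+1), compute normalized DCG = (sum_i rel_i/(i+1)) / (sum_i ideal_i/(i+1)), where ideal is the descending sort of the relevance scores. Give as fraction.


Position discount weights w_i = 1/(i+1) for i=1..5:
Weights = [1/2, 1/3, 1/4, 1/5, 1/6]
Actual relevance: [2, 2, 0, 1, 3]
DCG = 2/2 + 2/3 + 0/4 + 1/5 + 3/6 = 71/30
Ideal relevance (sorted desc): [3, 2, 2, 1, 0]
Ideal DCG = 3/2 + 2/3 + 2/4 + 1/5 + 0/6 = 43/15
nDCG = DCG / ideal_DCG = 71/30 / 43/15 = 71/86

71/86


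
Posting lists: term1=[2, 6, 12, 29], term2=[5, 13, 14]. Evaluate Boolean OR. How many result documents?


Boolean OR: find union of posting lists
term1 docs: [2, 6, 12, 29]
term2 docs: [5, 13, 14]
Union: [2, 5, 6, 12, 13, 14, 29]
|union| = 7

7


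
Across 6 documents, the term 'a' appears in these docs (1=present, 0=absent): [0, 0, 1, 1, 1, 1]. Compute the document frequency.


Checking each document for 'a':
Doc 1: absent
Doc 2: absent
Doc 3: present
Doc 4: present
Doc 5: present
Doc 6: present
df = sum of presences = 0 + 0 + 1 + 1 + 1 + 1 = 4

4


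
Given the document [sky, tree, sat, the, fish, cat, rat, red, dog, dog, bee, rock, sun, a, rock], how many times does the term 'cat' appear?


Document has 15 words
Scanning for 'cat':
Found at positions: [5]
Count = 1

1


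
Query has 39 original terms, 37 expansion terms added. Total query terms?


Original terms: 39
Expansion terms: 37
Total = 39 + 37 = 76

76


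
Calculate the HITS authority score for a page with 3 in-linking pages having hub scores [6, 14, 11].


Authority = sum of hub scores of in-linkers
In-link 1: hub score = 6
In-link 2: hub score = 14
In-link 3: hub score = 11
Authority = 6 + 14 + 11 = 31

31


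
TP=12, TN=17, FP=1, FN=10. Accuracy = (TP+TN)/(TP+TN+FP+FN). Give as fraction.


Accuracy = (TP + TN) / (TP + TN + FP + FN)
TP + TN = 12 + 17 = 29
Total = 12 + 17 + 1 + 10 = 40
Accuracy = 29 / 40 = 29/40

29/40


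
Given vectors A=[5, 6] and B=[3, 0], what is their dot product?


Dot product = sum of element-wise products
A[0]*B[0] = 5*3 = 15
A[1]*B[1] = 6*0 = 0
Sum = 15 + 0 = 15

15


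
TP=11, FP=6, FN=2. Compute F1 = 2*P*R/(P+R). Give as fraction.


F1 = 2 * P * R / (P + R)
P = TP/(TP+FP) = 11/17 = 11/17
R = TP/(TP+FN) = 11/13 = 11/13
2 * P * R = 2 * 11/17 * 11/13 = 242/221
P + R = 11/17 + 11/13 = 330/221
F1 = 242/221 / 330/221 = 11/15

11/15


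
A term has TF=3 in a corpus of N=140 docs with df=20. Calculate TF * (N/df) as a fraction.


TF * (N/df)
= 3 * (140/20)
= 3 * 7
= 21

21


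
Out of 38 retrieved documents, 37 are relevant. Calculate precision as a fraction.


Precision = relevant_retrieved / total_retrieved
= 37 / 38
= 37 / (37 + 1)
= 37/38

37/38


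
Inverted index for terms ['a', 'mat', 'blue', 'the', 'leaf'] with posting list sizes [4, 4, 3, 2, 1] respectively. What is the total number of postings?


Summing posting list sizes:
'a': 4 postings
'mat': 4 postings
'blue': 3 postings
'the': 2 postings
'leaf': 1 postings
Total = 4 + 4 + 3 + 2 + 1 = 14

14


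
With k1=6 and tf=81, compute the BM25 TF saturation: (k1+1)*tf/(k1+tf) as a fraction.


BM25 TF component = (k1+1)*tf / (k1+tf)
k1 = 6, tf = 81
Numerator = (6+1)*81 = 567
Denominator = 6 + 81 = 87
= 567/87 = 189/29

189/29


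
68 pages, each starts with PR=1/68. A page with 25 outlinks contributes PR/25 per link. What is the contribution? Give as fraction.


Initial PR = 1/68 = 1/68
Outlinks = 25
Contribution per link = PR / outlinks
= 1/68 / 25
= 1/1700

1/1700


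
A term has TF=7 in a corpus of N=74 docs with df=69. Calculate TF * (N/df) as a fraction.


TF * (N/df)
= 7 * (74/69)
= 7 * 74/69
= 518/69

518/69


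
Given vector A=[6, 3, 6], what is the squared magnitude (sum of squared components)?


|A|^2 = sum of squared components
A[0]^2 = 6^2 = 36
A[1]^2 = 3^2 = 9
A[2]^2 = 6^2 = 36
Sum = 36 + 9 + 36 = 81

81


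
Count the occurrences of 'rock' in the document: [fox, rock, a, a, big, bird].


Document has 6 words
Scanning for 'rock':
Found at positions: [1]
Count = 1

1


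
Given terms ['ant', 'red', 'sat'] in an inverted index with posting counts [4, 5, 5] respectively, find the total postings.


Summing posting list sizes:
'ant': 4 postings
'red': 5 postings
'sat': 5 postings
Total = 4 + 5 + 5 = 14

14


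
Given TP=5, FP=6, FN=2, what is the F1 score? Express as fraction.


F1 = 2 * P * R / (P + R)
P = TP/(TP+FP) = 5/11 = 5/11
R = TP/(TP+FN) = 5/7 = 5/7
2 * P * R = 2 * 5/11 * 5/7 = 50/77
P + R = 5/11 + 5/7 = 90/77
F1 = 50/77 / 90/77 = 5/9

5/9


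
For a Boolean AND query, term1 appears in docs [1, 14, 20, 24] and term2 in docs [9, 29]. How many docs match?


Boolean AND: find intersection of posting lists
term1 docs: [1, 14, 20, 24]
term2 docs: [9, 29]
Intersection: []
|intersection| = 0

0


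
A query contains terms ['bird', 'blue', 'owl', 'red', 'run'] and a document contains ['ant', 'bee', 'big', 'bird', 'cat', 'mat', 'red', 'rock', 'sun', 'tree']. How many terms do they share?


Query terms: ['bird', 'blue', 'owl', 'red', 'run']
Document terms: ['ant', 'bee', 'big', 'bird', 'cat', 'mat', 'red', 'rock', 'sun', 'tree']
Common terms: ['bird', 'red']
Overlap count = 2

2


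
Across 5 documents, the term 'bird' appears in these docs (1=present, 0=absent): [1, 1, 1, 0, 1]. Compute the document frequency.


Checking each document for 'bird':
Doc 1: present
Doc 2: present
Doc 3: present
Doc 4: absent
Doc 5: present
df = sum of presences = 1 + 1 + 1 + 0 + 1 = 4

4


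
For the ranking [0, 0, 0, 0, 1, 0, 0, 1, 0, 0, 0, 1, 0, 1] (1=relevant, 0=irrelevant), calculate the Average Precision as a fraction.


Computing P@k for each relevant position:
Position 1: not relevant
Position 2: not relevant
Position 3: not relevant
Position 4: not relevant
Position 5: relevant, P@5 = 1/5 = 1/5
Position 6: not relevant
Position 7: not relevant
Position 8: relevant, P@8 = 2/8 = 1/4
Position 9: not relevant
Position 10: not relevant
Position 11: not relevant
Position 12: relevant, P@12 = 3/12 = 1/4
Position 13: not relevant
Position 14: relevant, P@14 = 4/14 = 2/7
Sum of P@k = 1/5 + 1/4 + 1/4 + 2/7 = 69/70
AP = 69/70 / 4 = 69/280

69/280


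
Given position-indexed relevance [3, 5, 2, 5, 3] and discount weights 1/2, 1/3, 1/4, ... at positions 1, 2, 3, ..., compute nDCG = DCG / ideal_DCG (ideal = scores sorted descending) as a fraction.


Position discount weights w_i = 1/(i+1) for i=1..5:
Weights = [1/2, 1/3, 1/4, 1/5, 1/6]
Actual relevance: [3, 5, 2, 5, 3]
DCG = 3/2 + 5/3 + 2/4 + 5/5 + 3/6 = 31/6
Ideal relevance (sorted desc): [5, 5, 3, 3, 2]
Ideal DCG = 5/2 + 5/3 + 3/4 + 3/5 + 2/6 = 117/20
nDCG = DCG / ideal_DCG = 31/6 / 117/20 = 310/351

310/351


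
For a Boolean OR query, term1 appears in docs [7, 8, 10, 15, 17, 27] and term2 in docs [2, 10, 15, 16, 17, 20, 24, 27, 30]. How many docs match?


Boolean OR: find union of posting lists
term1 docs: [7, 8, 10, 15, 17, 27]
term2 docs: [2, 10, 15, 16, 17, 20, 24, 27, 30]
Union: [2, 7, 8, 10, 15, 16, 17, 20, 24, 27, 30]
|union| = 11

11


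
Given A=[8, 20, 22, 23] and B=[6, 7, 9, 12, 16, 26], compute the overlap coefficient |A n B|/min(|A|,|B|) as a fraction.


A intersect B = []
|A intersect B| = 0
min(|A|, |B|) = min(4, 6) = 4
Overlap = 0 / 4 = 0

0


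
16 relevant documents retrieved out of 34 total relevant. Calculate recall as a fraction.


Recall = retrieved_relevant / total_relevant
= 16 / 34
= 16 / (16 + 18)
= 8/17

8/17


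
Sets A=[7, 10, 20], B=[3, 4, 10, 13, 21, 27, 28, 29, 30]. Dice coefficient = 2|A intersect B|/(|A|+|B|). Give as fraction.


A intersect B = [10]
|A intersect B| = 1
|A| = 3, |B| = 9
Dice = 2*1 / (3+9)
= 2 / 12 = 1/6

1/6


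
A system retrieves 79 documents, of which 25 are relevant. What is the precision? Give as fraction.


Precision = relevant_retrieved / total_retrieved
= 25 / 79
= 25 / (25 + 54)
= 25/79

25/79


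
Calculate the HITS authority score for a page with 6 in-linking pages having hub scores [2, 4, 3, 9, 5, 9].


Authority = sum of hub scores of in-linkers
In-link 1: hub score = 2
In-link 2: hub score = 4
In-link 3: hub score = 3
In-link 4: hub score = 9
In-link 5: hub score = 5
In-link 6: hub score = 9
Authority = 2 + 4 + 3 + 9 + 5 + 9 = 32

32


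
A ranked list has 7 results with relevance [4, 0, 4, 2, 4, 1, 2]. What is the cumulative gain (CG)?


Cumulative Gain = sum of relevance scores
Position 1: rel=4, running sum=4
Position 2: rel=0, running sum=4
Position 3: rel=4, running sum=8
Position 4: rel=2, running sum=10
Position 5: rel=4, running sum=14
Position 6: rel=1, running sum=15
Position 7: rel=2, running sum=17
CG = 17

17


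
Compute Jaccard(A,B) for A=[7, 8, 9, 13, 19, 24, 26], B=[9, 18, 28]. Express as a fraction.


A intersect B = [9]
|A intersect B| = 1
A union B = [7, 8, 9, 13, 18, 19, 24, 26, 28]
|A union B| = 9
Jaccard = 1/9 = 1/9

1/9


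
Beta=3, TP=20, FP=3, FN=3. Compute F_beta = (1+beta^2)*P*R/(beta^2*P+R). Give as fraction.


P = TP/(TP+FP) = 20/23 = 20/23
R = TP/(TP+FN) = 20/23 = 20/23
beta^2 = 3^2 = 9
(1 + beta^2) = 10
Numerator = (1+beta^2)*P*R = 4000/529
Denominator = beta^2*P + R = 180/23 + 20/23 = 200/23
F_beta = 20/23

20/23


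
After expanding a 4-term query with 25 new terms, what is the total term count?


Original terms: 4
Expansion terms: 25
Total = 4 + 25 = 29

29


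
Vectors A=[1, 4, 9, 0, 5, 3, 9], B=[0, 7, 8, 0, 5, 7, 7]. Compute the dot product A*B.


Dot product = sum of element-wise products
A[0]*B[0] = 1*0 = 0
A[1]*B[1] = 4*7 = 28
A[2]*B[2] = 9*8 = 72
A[3]*B[3] = 0*0 = 0
A[4]*B[4] = 5*5 = 25
A[5]*B[5] = 3*7 = 21
A[6]*B[6] = 9*7 = 63
Sum = 0 + 28 + 72 + 0 + 25 + 21 + 63 = 209

209


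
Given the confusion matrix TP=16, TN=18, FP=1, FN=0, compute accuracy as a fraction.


Accuracy = (TP + TN) / (TP + TN + FP + FN)
TP + TN = 16 + 18 = 34
Total = 16 + 18 + 1 + 0 = 35
Accuracy = 34 / 35 = 34/35

34/35


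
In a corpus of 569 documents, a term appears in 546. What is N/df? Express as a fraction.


IDF ratio = N / df
= 569 / 546
= 569/546

569/546


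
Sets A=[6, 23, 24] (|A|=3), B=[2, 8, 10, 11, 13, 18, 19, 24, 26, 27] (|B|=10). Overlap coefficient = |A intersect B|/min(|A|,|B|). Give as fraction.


A intersect B = [24]
|A intersect B| = 1
min(|A|, |B|) = min(3, 10) = 3
Overlap = 1 / 3 = 1/3

1/3


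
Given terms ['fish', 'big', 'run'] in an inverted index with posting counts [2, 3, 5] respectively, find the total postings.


Summing posting list sizes:
'fish': 2 postings
'big': 3 postings
'run': 5 postings
Total = 2 + 3 + 5 = 10

10


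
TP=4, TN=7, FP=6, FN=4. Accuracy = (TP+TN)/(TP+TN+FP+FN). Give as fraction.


Accuracy = (TP + TN) / (TP + TN + FP + FN)
TP + TN = 4 + 7 = 11
Total = 4 + 7 + 6 + 4 = 21
Accuracy = 11 / 21 = 11/21

11/21


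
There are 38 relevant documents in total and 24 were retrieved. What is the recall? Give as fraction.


Recall = retrieved_relevant / total_relevant
= 24 / 38
= 24 / (24 + 14)
= 12/19

12/19


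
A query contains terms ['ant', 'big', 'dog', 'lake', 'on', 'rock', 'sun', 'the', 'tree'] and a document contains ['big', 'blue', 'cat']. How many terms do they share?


Query terms: ['ant', 'big', 'dog', 'lake', 'on', 'rock', 'sun', 'the', 'tree']
Document terms: ['big', 'blue', 'cat']
Common terms: ['big']
Overlap count = 1

1


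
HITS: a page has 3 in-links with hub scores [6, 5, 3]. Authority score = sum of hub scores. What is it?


Authority = sum of hub scores of in-linkers
In-link 1: hub score = 6
In-link 2: hub score = 5
In-link 3: hub score = 3
Authority = 6 + 5 + 3 = 14

14


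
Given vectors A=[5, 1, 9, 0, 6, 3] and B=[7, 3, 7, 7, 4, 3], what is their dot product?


Dot product = sum of element-wise products
A[0]*B[0] = 5*7 = 35
A[1]*B[1] = 1*3 = 3
A[2]*B[2] = 9*7 = 63
A[3]*B[3] = 0*7 = 0
A[4]*B[4] = 6*4 = 24
A[5]*B[5] = 3*3 = 9
Sum = 35 + 3 + 63 + 0 + 24 + 9 = 134

134


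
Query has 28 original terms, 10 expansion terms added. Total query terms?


Original terms: 28
Expansion terms: 10
Total = 28 + 10 = 38

38


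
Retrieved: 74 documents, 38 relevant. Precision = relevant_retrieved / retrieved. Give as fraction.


Precision = relevant_retrieved / total_retrieved
= 38 / 74
= 38 / (38 + 36)
= 19/37

19/37


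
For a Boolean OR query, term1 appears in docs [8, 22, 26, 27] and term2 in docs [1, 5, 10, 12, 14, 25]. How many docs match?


Boolean OR: find union of posting lists
term1 docs: [8, 22, 26, 27]
term2 docs: [1, 5, 10, 12, 14, 25]
Union: [1, 5, 8, 10, 12, 14, 22, 25, 26, 27]
|union| = 10

10


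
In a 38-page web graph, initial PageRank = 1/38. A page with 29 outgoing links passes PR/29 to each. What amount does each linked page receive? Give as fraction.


Initial PR = 1/38 = 1/38
Outlinks = 29
Contribution per link = PR / outlinks
= 1/38 / 29
= 1/1102

1/1102


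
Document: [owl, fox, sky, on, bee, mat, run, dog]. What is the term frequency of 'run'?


Document has 8 words
Scanning for 'run':
Found at positions: [6]
Count = 1

1


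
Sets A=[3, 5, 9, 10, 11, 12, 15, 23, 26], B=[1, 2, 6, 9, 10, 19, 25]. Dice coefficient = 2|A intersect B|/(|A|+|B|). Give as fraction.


A intersect B = [9, 10]
|A intersect B| = 2
|A| = 9, |B| = 7
Dice = 2*2 / (9+7)
= 4 / 16 = 1/4

1/4


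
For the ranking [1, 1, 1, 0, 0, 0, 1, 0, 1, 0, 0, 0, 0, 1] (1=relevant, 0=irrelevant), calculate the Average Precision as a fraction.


Computing P@k for each relevant position:
Position 1: relevant, P@1 = 1/1 = 1
Position 2: relevant, P@2 = 2/2 = 1
Position 3: relevant, P@3 = 3/3 = 1
Position 4: not relevant
Position 5: not relevant
Position 6: not relevant
Position 7: relevant, P@7 = 4/7 = 4/7
Position 8: not relevant
Position 9: relevant, P@9 = 5/9 = 5/9
Position 10: not relevant
Position 11: not relevant
Position 12: not relevant
Position 13: not relevant
Position 14: relevant, P@14 = 6/14 = 3/7
Sum of P@k = 1 + 1 + 1 + 4/7 + 5/9 + 3/7 = 41/9
AP = 41/9 / 6 = 41/54

41/54


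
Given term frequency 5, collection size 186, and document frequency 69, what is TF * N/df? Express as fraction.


TF * (N/df)
= 5 * (186/69)
= 5 * 62/23
= 310/23

310/23


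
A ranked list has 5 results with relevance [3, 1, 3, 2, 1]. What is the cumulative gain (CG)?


Cumulative Gain = sum of relevance scores
Position 1: rel=3, running sum=3
Position 2: rel=1, running sum=4
Position 3: rel=3, running sum=7
Position 4: rel=2, running sum=9
Position 5: rel=1, running sum=10
CG = 10

10


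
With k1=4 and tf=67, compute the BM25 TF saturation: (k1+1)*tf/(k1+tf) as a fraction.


BM25 TF component = (k1+1)*tf / (k1+tf)
k1 = 4, tf = 67
Numerator = (4+1)*67 = 335
Denominator = 4 + 67 = 71
= 335/71 = 335/71

335/71


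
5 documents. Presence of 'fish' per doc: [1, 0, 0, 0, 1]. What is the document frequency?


Checking each document for 'fish':
Doc 1: present
Doc 2: absent
Doc 3: absent
Doc 4: absent
Doc 5: present
df = sum of presences = 1 + 0 + 0 + 0 + 1 = 2

2


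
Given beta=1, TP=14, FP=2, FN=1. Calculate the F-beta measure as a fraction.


P = TP/(TP+FP) = 14/16 = 7/8
R = TP/(TP+FN) = 14/15 = 14/15
beta^2 = 1^2 = 1
(1 + beta^2) = 2
Numerator = (1+beta^2)*P*R = 49/30
Denominator = beta^2*P + R = 7/8 + 14/15 = 217/120
F_beta = 28/31

28/31


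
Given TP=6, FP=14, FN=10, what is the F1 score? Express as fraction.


F1 = 2 * P * R / (P + R)
P = TP/(TP+FP) = 6/20 = 3/10
R = TP/(TP+FN) = 6/16 = 3/8
2 * P * R = 2 * 3/10 * 3/8 = 9/40
P + R = 3/10 + 3/8 = 27/40
F1 = 9/40 / 27/40 = 1/3

1/3


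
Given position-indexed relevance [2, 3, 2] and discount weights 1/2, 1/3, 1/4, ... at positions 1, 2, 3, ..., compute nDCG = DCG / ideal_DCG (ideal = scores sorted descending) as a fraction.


Position discount weights w_i = 1/(i+1) for i=1..3:
Weights = [1/2, 1/3, 1/4]
Actual relevance: [2, 3, 2]
DCG = 2/2 + 3/3 + 2/4 = 5/2
Ideal relevance (sorted desc): [3, 2, 2]
Ideal DCG = 3/2 + 2/3 + 2/4 = 8/3
nDCG = DCG / ideal_DCG = 5/2 / 8/3 = 15/16

15/16


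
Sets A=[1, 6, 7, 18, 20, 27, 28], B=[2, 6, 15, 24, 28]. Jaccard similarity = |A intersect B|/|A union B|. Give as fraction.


A intersect B = [6, 28]
|A intersect B| = 2
A union B = [1, 2, 6, 7, 15, 18, 20, 24, 27, 28]
|A union B| = 10
Jaccard = 2/10 = 1/5

1/5


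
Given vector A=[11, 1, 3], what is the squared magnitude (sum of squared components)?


|A|^2 = sum of squared components
A[0]^2 = 11^2 = 121
A[1]^2 = 1^2 = 1
A[2]^2 = 3^2 = 9
Sum = 121 + 1 + 9 = 131

131


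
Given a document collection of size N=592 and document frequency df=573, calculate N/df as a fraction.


IDF ratio = N / df
= 592 / 573
= 592/573

592/573


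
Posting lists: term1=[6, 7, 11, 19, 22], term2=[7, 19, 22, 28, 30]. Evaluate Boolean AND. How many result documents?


Boolean AND: find intersection of posting lists
term1 docs: [6, 7, 11, 19, 22]
term2 docs: [7, 19, 22, 28, 30]
Intersection: [7, 19, 22]
|intersection| = 3

3


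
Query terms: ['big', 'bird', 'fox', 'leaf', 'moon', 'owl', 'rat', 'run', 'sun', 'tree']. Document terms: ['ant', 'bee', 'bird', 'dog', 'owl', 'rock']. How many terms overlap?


Query terms: ['big', 'bird', 'fox', 'leaf', 'moon', 'owl', 'rat', 'run', 'sun', 'tree']
Document terms: ['ant', 'bee', 'bird', 'dog', 'owl', 'rock']
Common terms: ['bird', 'owl']
Overlap count = 2

2


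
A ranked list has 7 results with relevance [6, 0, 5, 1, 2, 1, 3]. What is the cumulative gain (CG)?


Cumulative Gain = sum of relevance scores
Position 1: rel=6, running sum=6
Position 2: rel=0, running sum=6
Position 3: rel=5, running sum=11
Position 4: rel=1, running sum=12
Position 5: rel=2, running sum=14
Position 6: rel=1, running sum=15
Position 7: rel=3, running sum=18
CG = 18

18


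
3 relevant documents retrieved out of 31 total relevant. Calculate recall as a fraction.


Recall = retrieved_relevant / total_relevant
= 3 / 31
= 3 / (3 + 28)
= 3/31

3/31


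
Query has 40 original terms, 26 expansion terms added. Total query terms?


Original terms: 40
Expansion terms: 26
Total = 40 + 26 = 66

66


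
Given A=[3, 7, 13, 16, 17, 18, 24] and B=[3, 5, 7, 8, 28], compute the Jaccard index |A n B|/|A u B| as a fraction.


A intersect B = [3, 7]
|A intersect B| = 2
A union B = [3, 5, 7, 8, 13, 16, 17, 18, 24, 28]
|A union B| = 10
Jaccard = 2/10 = 1/5

1/5


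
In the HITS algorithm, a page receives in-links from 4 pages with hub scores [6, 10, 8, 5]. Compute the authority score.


Authority = sum of hub scores of in-linkers
In-link 1: hub score = 6
In-link 2: hub score = 10
In-link 3: hub score = 8
In-link 4: hub score = 5
Authority = 6 + 10 + 8 + 5 = 29

29


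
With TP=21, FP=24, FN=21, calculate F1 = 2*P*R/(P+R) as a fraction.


F1 = 2 * P * R / (P + R)
P = TP/(TP+FP) = 21/45 = 7/15
R = TP/(TP+FN) = 21/42 = 1/2
2 * P * R = 2 * 7/15 * 1/2 = 7/15
P + R = 7/15 + 1/2 = 29/30
F1 = 7/15 / 29/30 = 14/29

14/29


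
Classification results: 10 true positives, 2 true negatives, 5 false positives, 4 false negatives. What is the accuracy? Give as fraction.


Accuracy = (TP + TN) / (TP + TN + FP + FN)
TP + TN = 10 + 2 = 12
Total = 10 + 2 + 5 + 4 = 21
Accuracy = 12 / 21 = 4/7

4/7


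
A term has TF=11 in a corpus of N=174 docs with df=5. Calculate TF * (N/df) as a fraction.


TF * (N/df)
= 11 * (174/5)
= 11 * 174/5
= 1914/5

1914/5


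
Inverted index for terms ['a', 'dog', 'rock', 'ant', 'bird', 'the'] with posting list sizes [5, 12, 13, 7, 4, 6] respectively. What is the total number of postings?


Summing posting list sizes:
'a': 5 postings
'dog': 12 postings
'rock': 13 postings
'ant': 7 postings
'bird': 4 postings
'the': 6 postings
Total = 5 + 12 + 13 + 7 + 4 + 6 = 47

47


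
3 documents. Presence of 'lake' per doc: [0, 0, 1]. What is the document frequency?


Checking each document for 'lake':
Doc 1: absent
Doc 2: absent
Doc 3: present
df = sum of presences = 0 + 0 + 1 = 1

1


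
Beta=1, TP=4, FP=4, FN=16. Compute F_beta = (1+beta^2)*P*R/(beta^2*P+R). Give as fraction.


P = TP/(TP+FP) = 4/8 = 1/2
R = TP/(TP+FN) = 4/20 = 1/5
beta^2 = 1^2 = 1
(1 + beta^2) = 2
Numerator = (1+beta^2)*P*R = 1/5
Denominator = beta^2*P + R = 1/2 + 1/5 = 7/10
F_beta = 2/7

2/7


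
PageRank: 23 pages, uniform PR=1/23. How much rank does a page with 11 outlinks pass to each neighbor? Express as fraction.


Initial PR = 1/23 = 1/23
Outlinks = 11
Contribution per link = PR / outlinks
= 1/23 / 11
= 1/253

1/253


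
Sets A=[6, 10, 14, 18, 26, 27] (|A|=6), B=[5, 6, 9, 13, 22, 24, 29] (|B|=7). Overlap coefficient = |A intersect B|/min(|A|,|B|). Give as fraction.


A intersect B = [6]
|A intersect B| = 1
min(|A|, |B|) = min(6, 7) = 6
Overlap = 1 / 6 = 1/6

1/6


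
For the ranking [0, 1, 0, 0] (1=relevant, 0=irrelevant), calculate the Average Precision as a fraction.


Computing P@k for each relevant position:
Position 1: not relevant
Position 2: relevant, P@2 = 1/2 = 1/2
Position 3: not relevant
Position 4: not relevant
Sum of P@k = 1/2 = 1/2
AP = 1/2 / 1 = 1/2

1/2


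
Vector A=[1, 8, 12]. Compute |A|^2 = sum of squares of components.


|A|^2 = sum of squared components
A[0]^2 = 1^2 = 1
A[1]^2 = 8^2 = 64
A[2]^2 = 12^2 = 144
Sum = 1 + 64 + 144 = 209

209


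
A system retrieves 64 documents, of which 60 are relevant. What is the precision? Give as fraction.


Precision = relevant_retrieved / total_retrieved
= 60 / 64
= 60 / (60 + 4)
= 15/16

15/16


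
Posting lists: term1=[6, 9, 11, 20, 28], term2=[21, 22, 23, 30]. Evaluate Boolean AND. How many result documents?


Boolean AND: find intersection of posting lists
term1 docs: [6, 9, 11, 20, 28]
term2 docs: [21, 22, 23, 30]
Intersection: []
|intersection| = 0

0


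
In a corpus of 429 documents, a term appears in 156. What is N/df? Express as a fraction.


IDF ratio = N / df
= 429 / 156
= 11/4

11/4


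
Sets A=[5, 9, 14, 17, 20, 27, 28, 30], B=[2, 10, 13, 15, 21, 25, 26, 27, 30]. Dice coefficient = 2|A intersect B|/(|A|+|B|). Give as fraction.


A intersect B = [27, 30]
|A intersect B| = 2
|A| = 8, |B| = 9
Dice = 2*2 / (8+9)
= 4 / 17 = 4/17

4/17


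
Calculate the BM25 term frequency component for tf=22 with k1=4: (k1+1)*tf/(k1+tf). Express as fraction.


BM25 TF component = (k1+1)*tf / (k1+tf)
k1 = 4, tf = 22
Numerator = (4+1)*22 = 110
Denominator = 4 + 22 = 26
= 110/26 = 55/13

55/13


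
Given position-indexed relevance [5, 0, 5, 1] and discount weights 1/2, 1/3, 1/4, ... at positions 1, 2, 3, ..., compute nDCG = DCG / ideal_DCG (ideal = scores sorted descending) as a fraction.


Position discount weights w_i = 1/(i+1) for i=1..4:
Weights = [1/2, 1/3, 1/4, 1/5]
Actual relevance: [5, 0, 5, 1]
DCG = 5/2 + 0/3 + 5/4 + 1/5 = 79/20
Ideal relevance (sorted desc): [5, 5, 1, 0]
Ideal DCG = 5/2 + 5/3 + 1/4 + 0/5 = 53/12
nDCG = DCG / ideal_DCG = 79/20 / 53/12 = 237/265

237/265


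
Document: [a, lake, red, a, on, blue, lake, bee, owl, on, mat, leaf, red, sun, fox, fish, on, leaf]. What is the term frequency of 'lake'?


Document has 18 words
Scanning for 'lake':
Found at positions: [1, 6]
Count = 2

2


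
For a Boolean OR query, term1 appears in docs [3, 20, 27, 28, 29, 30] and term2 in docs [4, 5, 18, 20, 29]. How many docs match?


Boolean OR: find union of posting lists
term1 docs: [3, 20, 27, 28, 29, 30]
term2 docs: [4, 5, 18, 20, 29]
Union: [3, 4, 5, 18, 20, 27, 28, 29, 30]
|union| = 9

9


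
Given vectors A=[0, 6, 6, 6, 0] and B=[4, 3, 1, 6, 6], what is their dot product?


Dot product = sum of element-wise products
A[0]*B[0] = 0*4 = 0
A[1]*B[1] = 6*3 = 18
A[2]*B[2] = 6*1 = 6
A[3]*B[3] = 6*6 = 36
A[4]*B[4] = 0*6 = 0
Sum = 0 + 18 + 6 + 36 + 0 = 60

60


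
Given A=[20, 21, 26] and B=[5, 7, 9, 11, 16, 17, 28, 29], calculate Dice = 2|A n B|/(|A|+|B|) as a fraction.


A intersect B = []
|A intersect B| = 0
|A| = 3, |B| = 8
Dice = 2*0 / (3+8)
= 0 / 11 = 0

0


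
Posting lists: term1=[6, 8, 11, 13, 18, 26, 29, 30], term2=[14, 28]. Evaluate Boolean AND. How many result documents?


Boolean AND: find intersection of posting lists
term1 docs: [6, 8, 11, 13, 18, 26, 29, 30]
term2 docs: [14, 28]
Intersection: []
|intersection| = 0

0


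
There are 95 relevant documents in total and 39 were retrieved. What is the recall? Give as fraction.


Recall = retrieved_relevant / total_relevant
= 39 / 95
= 39 / (39 + 56)
= 39/95

39/95


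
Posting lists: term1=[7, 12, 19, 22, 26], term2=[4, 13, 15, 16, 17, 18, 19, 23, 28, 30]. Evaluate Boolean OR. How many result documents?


Boolean OR: find union of posting lists
term1 docs: [7, 12, 19, 22, 26]
term2 docs: [4, 13, 15, 16, 17, 18, 19, 23, 28, 30]
Union: [4, 7, 12, 13, 15, 16, 17, 18, 19, 22, 23, 26, 28, 30]
|union| = 14

14


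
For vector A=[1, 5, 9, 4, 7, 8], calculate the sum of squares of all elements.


|A|^2 = sum of squared components
A[0]^2 = 1^2 = 1
A[1]^2 = 5^2 = 25
A[2]^2 = 9^2 = 81
A[3]^2 = 4^2 = 16
A[4]^2 = 7^2 = 49
A[5]^2 = 8^2 = 64
Sum = 1 + 25 + 81 + 16 + 49 + 64 = 236

236


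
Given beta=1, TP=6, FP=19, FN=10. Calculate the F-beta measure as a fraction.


P = TP/(TP+FP) = 6/25 = 6/25
R = TP/(TP+FN) = 6/16 = 3/8
beta^2 = 1^2 = 1
(1 + beta^2) = 2
Numerator = (1+beta^2)*P*R = 9/50
Denominator = beta^2*P + R = 6/25 + 3/8 = 123/200
F_beta = 12/41

12/41


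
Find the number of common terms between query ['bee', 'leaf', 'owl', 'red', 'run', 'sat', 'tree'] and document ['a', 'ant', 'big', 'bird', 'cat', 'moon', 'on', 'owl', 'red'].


Query terms: ['bee', 'leaf', 'owl', 'red', 'run', 'sat', 'tree']
Document terms: ['a', 'ant', 'big', 'bird', 'cat', 'moon', 'on', 'owl', 'red']
Common terms: ['owl', 'red']
Overlap count = 2

2


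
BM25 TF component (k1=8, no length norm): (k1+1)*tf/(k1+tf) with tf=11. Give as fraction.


BM25 TF component = (k1+1)*tf / (k1+tf)
k1 = 8, tf = 11
Numerator = (8+1)*11 = 99
Denominator = 8 + 11 = 19
= 99/19 = 99/19

99/19


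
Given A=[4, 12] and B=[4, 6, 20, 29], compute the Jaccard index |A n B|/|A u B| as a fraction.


A intersect B = [4]
|A intersect B| = 1
A union B = [4, 6, 12, 20, 29]
|A union B| = 5
Jaccard = 1/5 = 1/5

1/5


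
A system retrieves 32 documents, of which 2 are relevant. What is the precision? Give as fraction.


Precision = relevant_retrieved / total_retrieved
= 2 / 32
= 2 / (2 + 30)
= 1/16

1/16


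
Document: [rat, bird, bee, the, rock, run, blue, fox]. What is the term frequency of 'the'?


Document has 8 words
Scanning for 'the':
Found at positions: [3]
Count = 1

1


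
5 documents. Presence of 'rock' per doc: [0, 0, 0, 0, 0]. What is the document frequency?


Checking each document for 'rock':
Doc 1: absent
Doc 2: absent
Doc 3: absent
Doc 4: absent
Doc 5: absent
df = sum of presences = 0 + 0 + 0 + 0 + 0 = 0

0


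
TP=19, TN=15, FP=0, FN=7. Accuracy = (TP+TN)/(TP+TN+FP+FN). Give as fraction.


Accuracy = (TP + TN) / (TP + TN + FP + FN)
TP + TN = 19 + 15 = 34
Total = 19 + 15 + 0 + 7 = 41
Accuracy = 34 / 41 = 34/41

34/41


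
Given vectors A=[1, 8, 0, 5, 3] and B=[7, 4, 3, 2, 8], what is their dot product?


Dot product = sum of element-wise products
A[0]*B[0] = 1*7 = 7
A[1]*B[1] = 8*4 = 32
A[2]*B[2] = 0*3 = 0
A[3]*B[3] = 5*2 = 10
A[4]*B[4] = 3*8 = 24
Sum = 7 + 32 + 0 + 10 + 24 = 73

73


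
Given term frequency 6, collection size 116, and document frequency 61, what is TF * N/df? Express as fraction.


TF * (N/df)
= 6 * (116/61)
= 6 * 116/61
= 696/61

696/61


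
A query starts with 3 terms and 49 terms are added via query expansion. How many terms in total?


Original terms: 3
Expansion terms: 49
Total = 3 + 49 = 52

52


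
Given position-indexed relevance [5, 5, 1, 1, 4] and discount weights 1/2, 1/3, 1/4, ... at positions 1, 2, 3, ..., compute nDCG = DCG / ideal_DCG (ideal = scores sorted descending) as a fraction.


Position discount weights w_i = 1/(i+1) for i=1..5:
Weights = [1/2, 1/3, 1/4, 1/5, 1/6]
Actual relevance: [5, 5, 1, 1, 4]
DCG = 5/2 + 5/3 + 1/4 + 1/5 + 4/6 = 317/60
Ideal relevance (sorted desc): [5, 5, 4, 1, 1]
Ideal DCG = 5/2 + 5/3 + 4/4 + 1/5 + 1/6 = 83/15
nDCG = DCG / ideal_DCG = 317/60 / 83/15 = 317/332

317/332


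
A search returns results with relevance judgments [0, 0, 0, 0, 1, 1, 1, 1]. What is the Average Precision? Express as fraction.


Computing P@k for each relevant position:
Position 1: not relevant
Position 2: not relevant
Position 3: not relevant
Position 4: not relevant
Position 5: relevant, P@5 = 1/5 = 1/5
Position 6: relevant, P@6 = 2/6 = 1/3
Position 7: relevant, P@7 = 3/7 = 3/7
Position 8: relevant, P@8 = 4/8 = 1/2
Sum of P@k = 1/5 + 1/3 + 3/7 + 1/2 = 307/210
AP = 307/210 / 4 = 307/840

307/840


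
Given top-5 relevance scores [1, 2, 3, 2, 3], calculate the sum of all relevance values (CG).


Cumulative Gain = sum of relevance scores
Position 1: rel=1, running sum=1
Position 2: rel=2, running sum=3
Position 3: rel=3, running sum=6
Position 4: rel=2, running sum=8
Position 5: rel=3, running sum=11
CG = 11

11


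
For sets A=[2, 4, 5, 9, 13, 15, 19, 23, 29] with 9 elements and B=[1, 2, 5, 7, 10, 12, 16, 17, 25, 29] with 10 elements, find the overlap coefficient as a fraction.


A intersect B = [2, 5, 29]
|A intersect B| = 3
min(|A|, |B|) = min(9, 10) = 9
Overlap = 3 / 9 = 1/3

1/3


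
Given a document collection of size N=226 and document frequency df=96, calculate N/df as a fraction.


IDF ratio = N / df
= 226 / 96
= 113/48

113/48
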